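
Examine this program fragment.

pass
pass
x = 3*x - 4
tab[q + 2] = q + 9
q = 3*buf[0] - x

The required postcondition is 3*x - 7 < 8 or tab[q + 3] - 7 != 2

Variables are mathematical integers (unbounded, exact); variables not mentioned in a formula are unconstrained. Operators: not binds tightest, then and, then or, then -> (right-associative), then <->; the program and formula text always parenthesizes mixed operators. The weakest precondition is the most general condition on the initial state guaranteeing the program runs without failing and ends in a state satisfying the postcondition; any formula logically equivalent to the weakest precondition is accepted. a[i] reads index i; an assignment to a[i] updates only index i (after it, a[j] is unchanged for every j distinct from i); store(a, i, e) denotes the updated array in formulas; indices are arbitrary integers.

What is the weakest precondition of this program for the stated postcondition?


Working backward. After the program, the postcondition 3*x - 7 < 8 or tab[q + 3] - 7 != 2 must hold; in canonical form it is 3*x < 15 or tab[q + 3] != 9.
Before q := 3*buf[0] - x: 3*x < 15 or tab[3*buf[0] - x + 3] != 9
Before tab[q + 2] := q + 9: 3*x < 15 or store(tab, q + 2, q + 9)[3*buf[0] - x + 3] != 9
Before x := 3*x - 4: 9*x < 27 or store(tab, q + 2, q + 9)[3*buf[0] - 3*x + 7] != 9
Before skip: 9*x < 27 or store(tab, q + 2, q + 9)[3*buf[0] - 3*x + 7] != 9
Before skip: 9*x < 27 or store(tab, q + 2, q + 9)[3*buf[0] - 3*x + 7] != 9
Answer: WP = 9*x < 27 or store(tab, q + 2, q + 9)[3*buf[0] - 3*x + 7] != 9


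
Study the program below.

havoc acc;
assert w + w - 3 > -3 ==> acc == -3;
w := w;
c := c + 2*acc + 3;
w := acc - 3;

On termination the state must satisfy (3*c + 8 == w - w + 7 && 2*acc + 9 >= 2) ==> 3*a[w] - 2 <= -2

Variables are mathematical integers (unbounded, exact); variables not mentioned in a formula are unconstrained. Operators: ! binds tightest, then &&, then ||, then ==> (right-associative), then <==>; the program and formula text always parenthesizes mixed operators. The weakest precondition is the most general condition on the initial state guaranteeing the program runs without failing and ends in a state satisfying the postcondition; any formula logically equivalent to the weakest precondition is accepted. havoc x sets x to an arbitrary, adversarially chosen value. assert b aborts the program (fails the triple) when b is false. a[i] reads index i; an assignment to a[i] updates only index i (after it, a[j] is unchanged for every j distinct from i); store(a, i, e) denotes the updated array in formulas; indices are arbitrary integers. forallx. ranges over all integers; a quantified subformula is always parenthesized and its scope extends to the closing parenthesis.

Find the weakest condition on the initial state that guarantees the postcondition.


Working backward. After the program, the postcondition (3*c + 8 == w - w + 7 && 2*acc + 9 >= 2) ==> 3*a[w] - 2 <= -2 must hold; in canonical form it is (3*c == -1 && 2*acc >= -7) ==> 3*a[w] <= 0.
Before w := acc - 3: (3*c == -1 && 2*acc >= -7) ==> 3*a[acc - 3] <= 0
Before c := c + 2*acc + 3: (6*acc + 3*c == -10 && 2*acc >= -7) ==> 3*a[acc - 3] <= 0
Before w := w: (6*acc + 3*c == -10 && 2*acc >= -7) ==> 3*a[acc - 3] <= 0
Before assert w + w - 3 > -3 ==> acc == -3: (2*w > 0 ==> acc == -3) && ((6*acc + 3*c == -10 && 2*acc >= -7) ==> 3*a[acc - 3] <= 0)
Before havoc acc: forall acc_1. ((2*w > 0 ==> acc_1 == -3) && ((6*acc_1 + 3*c == -10 && 2*acc_1 >= -7) ==> 3*a[acc_1 - 3] <= 0))
Answer: WP = forall acc_1. ((2*w > 0 ==> acc_1 == -3) && ((6*acc_1 + 3*c == -10 && 2*acc_1 >= -7) ==> 3*a[acc_1 - 3] <= 0))


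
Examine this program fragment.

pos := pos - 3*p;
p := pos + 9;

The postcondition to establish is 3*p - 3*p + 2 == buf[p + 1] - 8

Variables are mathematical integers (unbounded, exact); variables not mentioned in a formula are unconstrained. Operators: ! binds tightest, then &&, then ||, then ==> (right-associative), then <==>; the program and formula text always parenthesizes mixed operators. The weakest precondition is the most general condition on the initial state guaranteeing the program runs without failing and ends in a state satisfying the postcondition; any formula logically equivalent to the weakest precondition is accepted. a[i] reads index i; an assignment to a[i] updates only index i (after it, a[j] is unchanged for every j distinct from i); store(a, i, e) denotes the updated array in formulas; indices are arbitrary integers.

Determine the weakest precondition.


Working backward. After the program, the postcondition 3*p - 3*p + 2 == buf[p + 1] - 8 must hold; in canonical form it is buf[p + 1] == 10.
Before p := pos + 9: buf[pos + 10] == 10
Before pos := pos - 3*p: buf[-3*p + pos + 10] == 10
Answer: WP = buf[-3*p + pos + 10] == 10


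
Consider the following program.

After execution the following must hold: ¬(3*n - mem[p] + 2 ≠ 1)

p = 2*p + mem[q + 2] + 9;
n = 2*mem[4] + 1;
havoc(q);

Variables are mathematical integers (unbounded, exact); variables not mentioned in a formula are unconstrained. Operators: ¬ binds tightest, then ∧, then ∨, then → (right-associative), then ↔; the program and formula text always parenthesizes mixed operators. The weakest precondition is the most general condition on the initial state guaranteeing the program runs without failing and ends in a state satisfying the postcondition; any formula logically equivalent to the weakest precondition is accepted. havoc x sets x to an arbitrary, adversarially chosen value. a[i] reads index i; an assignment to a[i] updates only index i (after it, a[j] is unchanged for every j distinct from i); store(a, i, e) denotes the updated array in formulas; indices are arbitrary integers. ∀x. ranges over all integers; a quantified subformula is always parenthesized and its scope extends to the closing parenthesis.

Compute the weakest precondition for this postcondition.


Working backward. After the program, the postcondition ¬(3*n - mem[p] + 2 ≠ 1) must hold; in canonical form it is ¬(3*n ≠ mem[p] - 1).
Before havoc q: ¬(3*n ≠ mem[p] - 1)
Before n := 2*mem[4] + 1: ¬(6*mem[4] ≠ mem[p] - 4)
Before p := 2*p + mem[q + 2] + 9: ¬(6*mem[4] ≠ mem[mem[q + 2] + 2*p + 9] - 4)
Answer: WP = ¬(6*mem[4] ≠ mem[mem[q + 2] + 2*p + 9] - 4)


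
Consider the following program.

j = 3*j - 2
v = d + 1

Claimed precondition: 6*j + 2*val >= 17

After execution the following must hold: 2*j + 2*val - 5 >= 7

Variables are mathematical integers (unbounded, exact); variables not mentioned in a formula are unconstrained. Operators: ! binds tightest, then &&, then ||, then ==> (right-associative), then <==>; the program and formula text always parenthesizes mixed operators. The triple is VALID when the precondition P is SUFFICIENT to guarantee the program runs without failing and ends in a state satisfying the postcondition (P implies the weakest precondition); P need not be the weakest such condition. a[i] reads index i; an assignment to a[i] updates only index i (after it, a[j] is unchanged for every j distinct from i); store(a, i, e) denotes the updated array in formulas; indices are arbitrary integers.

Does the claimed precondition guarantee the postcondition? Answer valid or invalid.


Working backward. After the program, the postcondition 2*j + 2*val - 5 >= 7 must hold; in canonical form it is 2*j + 2*val >= 12.
Before v := d + 1: 2*j + 2*val >= 12
Before j := 3*j - 2: 6*j + 2*val >= 16
The weakest precondition is 6*j + 2*val >= 16.
Check whether 6*j + 2*val >= 17 implies it.
Every state satisfying the precondition satisfies the weakest precondition: the implication holds.
Answer: valid


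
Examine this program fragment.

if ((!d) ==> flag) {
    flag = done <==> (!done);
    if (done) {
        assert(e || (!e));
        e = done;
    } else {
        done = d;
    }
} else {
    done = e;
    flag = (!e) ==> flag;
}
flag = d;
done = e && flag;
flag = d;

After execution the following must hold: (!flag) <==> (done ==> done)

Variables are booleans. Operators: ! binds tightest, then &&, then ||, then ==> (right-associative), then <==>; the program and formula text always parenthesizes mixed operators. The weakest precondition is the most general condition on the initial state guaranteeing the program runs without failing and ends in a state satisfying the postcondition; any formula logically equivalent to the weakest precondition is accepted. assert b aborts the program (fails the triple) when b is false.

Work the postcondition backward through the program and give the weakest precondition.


Working backward. After the program, the postcondition (!flag) <==> (done ==> done) must hold; in canonical form it is !flag.
Before flag := d: !d
Before done := e && flag: !d
Before flag := d: !d
Then branch requires (done ==> (!d)) && ((!done) ==> (!d)); else branch requires !d.
Before the if: (((!d) ==> flag) ==> ((done ==> (!d)) && ((!done) ==> (!d)))) && ((!((!d) ==> flag)) ==> (!d))
Answer: WP = (((!d) ==> flag) ==> ((done ==> (!d)) && ((!done) ==> (!d)))) && ((!((!d) ==> flag)) ==> (!d))


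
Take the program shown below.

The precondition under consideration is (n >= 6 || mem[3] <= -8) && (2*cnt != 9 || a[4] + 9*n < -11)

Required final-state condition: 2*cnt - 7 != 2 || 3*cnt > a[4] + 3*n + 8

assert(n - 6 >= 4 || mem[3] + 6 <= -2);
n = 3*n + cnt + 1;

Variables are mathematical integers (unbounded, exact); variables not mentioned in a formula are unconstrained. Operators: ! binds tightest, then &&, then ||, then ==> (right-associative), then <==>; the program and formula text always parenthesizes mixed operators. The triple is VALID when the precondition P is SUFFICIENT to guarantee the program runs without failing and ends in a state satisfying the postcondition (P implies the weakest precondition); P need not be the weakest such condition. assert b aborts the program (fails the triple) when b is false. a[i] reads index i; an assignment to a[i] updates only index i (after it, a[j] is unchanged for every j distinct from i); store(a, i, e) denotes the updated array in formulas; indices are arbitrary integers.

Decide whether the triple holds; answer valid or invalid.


Working backward. After the program, the postcondition 2*cnt - 7 != 2 || 3*cnt > a[4] + 3*n + 8 must hold; in canonical form it is 2*cnt != 9 || 3*cnt > a[4] + 3*n + 8.
Before n := 3*n + cnt + 1: 2*cnt != 9 || a[4] + 9*n < -11
Before assert n - 6 >= 4 || mem[3] + 6 <= -2: (n >= 10 || mem[3] <= -8) && (2*cnt != 9 || a[4] + 9*n < -11)
The weakest precondition is (n >= 10 || mem[3] <= -8) && (2*cnt != 9 || a[4] + 9*n < -11).
Check whether (n >= 6 || mem[3] <= -8) && (2*cnt != 9 || a[4] + 9*n < -11) implies it.
Countermodel: at the initial state a = {[3] = 0, [4] = 0, elsewhere 0}, cnt = 0, mem = {[3] = -7, [4] = -7, elsewhere -7}, n = 6, the precondition holds but the weakest precondition fails.
Answer: invalid


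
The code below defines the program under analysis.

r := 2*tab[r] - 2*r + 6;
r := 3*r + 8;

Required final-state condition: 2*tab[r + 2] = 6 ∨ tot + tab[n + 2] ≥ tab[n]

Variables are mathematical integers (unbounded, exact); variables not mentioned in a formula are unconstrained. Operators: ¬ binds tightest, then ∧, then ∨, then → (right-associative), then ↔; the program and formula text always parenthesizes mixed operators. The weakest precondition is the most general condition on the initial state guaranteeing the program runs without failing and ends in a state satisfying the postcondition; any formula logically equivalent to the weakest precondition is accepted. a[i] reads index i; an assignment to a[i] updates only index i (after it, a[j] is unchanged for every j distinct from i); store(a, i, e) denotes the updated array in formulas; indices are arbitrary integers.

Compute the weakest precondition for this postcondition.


Working backward. After the program, the postcondition 2*tab[r + 2] = 6 ∨ tot + tab[n + 2] ≥ tab[n] must hold; in canonical form it is 2*tab[r + 2] = 6 ∨ tab[n + 2] + tot ≥ tab[n].
Before r := 3*r + 8: 2*tab[3*r + 10] = 6 ∨ tab[n + 2] + tot ≥ tab[n]
Before r := 2*tab[r] - 2*r + 6: 2*tab[6*tab[r] - 6*r + 28] = 6 ∨ tab[n + 2] + tot ≥ tab[n]
Answer: WP = 2*tab[6*tab[r] - 6*r + 28] = 6 ∨ tab[n + 2] + tot ≥ tab[n]


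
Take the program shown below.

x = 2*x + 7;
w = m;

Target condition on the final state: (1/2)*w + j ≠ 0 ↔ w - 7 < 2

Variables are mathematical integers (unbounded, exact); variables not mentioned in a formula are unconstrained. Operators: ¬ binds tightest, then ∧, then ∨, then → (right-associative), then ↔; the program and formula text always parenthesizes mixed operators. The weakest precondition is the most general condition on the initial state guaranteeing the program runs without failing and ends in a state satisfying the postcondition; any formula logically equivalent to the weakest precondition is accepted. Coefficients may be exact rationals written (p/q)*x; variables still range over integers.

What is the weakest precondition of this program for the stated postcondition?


Working backward. After the program, the postcondition (1/2)*w + j ≠ 0 ↔ w - 7 < 2 must hold; in canonical form it is j + (1/2)*w ≠ 0 ↔ w < 9.
Before w := m: j + (1/2)*m ≠ 0 ↔ m < 9
Before x := 2*x + 7: j + (1/2)*m ≠ 0 ↔ m < 9
Answer: WP = j + (1/2)*m ≠ 0 ↔ m < 9


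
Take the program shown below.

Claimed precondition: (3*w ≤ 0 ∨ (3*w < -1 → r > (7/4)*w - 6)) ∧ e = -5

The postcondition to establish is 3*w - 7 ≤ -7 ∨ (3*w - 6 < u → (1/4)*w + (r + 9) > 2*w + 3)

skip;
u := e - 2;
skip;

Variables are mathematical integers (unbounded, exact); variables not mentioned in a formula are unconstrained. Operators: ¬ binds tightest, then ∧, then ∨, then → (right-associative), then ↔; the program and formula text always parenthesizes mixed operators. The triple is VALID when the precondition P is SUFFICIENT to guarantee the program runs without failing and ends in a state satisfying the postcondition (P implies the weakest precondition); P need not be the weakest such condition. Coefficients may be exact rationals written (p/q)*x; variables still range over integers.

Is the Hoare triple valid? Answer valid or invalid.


Working backward. After the program, the postcondition 3*w - 7 ≤ -7 ∨ (3*w - 6 < u → (1/4)*w + (r + 9) > 2*w + 3) must hold; in canonical form it is 3*w ≤ 0 ∨ (3*w < u + 6 → r > (7/4)*w - 6).
Before skip: 3*w ≤ 0 ∨ (3*w < u + 6 → r > (7/4)*w - 6)
Before u := e - 2: 3*w ≤ 0 ∨ (3*w < e + 4 → r > (7/4)*w - 6)
Before skip: 3*w ≤ 0 ∨ (3*w < e + 4 → r > (7/4)*w - 6)
The weakest precondition is 3*w ≤ 0 ∨ (3*w < e + 4 → r > (7/4)*w - 6).
Check whether (3*w ≤ 0 ∨ (3*w < -1 → r > (7/4)*w - 6)) ∧ e = -5 implies it.
Every state satisfying the precondition satisfies the weakest precondition: the implication holds.
Answer: valid


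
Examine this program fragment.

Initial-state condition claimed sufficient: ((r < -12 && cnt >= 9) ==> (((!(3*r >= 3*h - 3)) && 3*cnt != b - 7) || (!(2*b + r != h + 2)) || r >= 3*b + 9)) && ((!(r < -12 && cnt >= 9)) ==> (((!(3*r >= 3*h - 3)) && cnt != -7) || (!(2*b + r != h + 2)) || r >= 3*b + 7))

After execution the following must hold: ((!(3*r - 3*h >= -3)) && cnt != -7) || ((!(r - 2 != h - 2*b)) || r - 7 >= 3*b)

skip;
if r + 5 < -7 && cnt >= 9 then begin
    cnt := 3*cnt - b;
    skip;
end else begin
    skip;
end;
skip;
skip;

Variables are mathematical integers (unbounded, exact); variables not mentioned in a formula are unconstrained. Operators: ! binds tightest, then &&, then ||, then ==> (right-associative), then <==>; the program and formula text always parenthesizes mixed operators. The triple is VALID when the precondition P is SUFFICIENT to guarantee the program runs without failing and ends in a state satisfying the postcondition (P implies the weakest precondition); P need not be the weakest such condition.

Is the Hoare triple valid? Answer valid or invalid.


Working backward. After the program, the postcondition ((!(3*r - 3*h >= -3)) && cnt != -7) || ((!(r - 2 != h - 2*b)) || r - 7 >= 3*b) must hold; in canonical form it is ((!(3*r >= 3*h - 3)) && cnt != -7) || (!(2*b + r != h + 2)) || r >= 3*b + 7.
Before skip: ((!(3*r >= 3*h - 3)) && cnt != -7) || (!(2*b + r != h + 2)) || r >= 3*b + 7
Before skip: ((!(3*r >= 3*h - 3)) && cnt != -7) || (!(2*b + r != h + 2)) || r >= 3*b + 7
Then branch requires ((!(3*r >= 3*h - 3)) && 3*cnt != b - 7) || (!(2*b + r != h + 2)) || r >= 3*b + 7; else branch requires ((!(3*r >= 3*h - 3)) && cnt != -7) || (!(2*b + r != h + 2)) || r >= 3*b + 7.
Before the if: ((r < -12 && cnt >= 9) ==> (((!(3*r >= 3*h - 3)) && 3*cnt != b - 7) || (!(2*b + r != h + 2)) || r >= 3*b + 7)) && ((!(r < -12 && cnt >= 9)) ==> (((!(3*r >= 3*h - 3)) && cnt != -7) || (!(2*b + r != h + 2)) || r >= 3*b + 7))
Before skip: ((r < -12 && cnt >= 9) ==> (((!(3*r >= 3*h - 3)) && 3*cnt != b - 7) || (!(2*b + r != h + 2)) || r >= 3*b + 7)) && ((!(r < -12 && cnt >= 9)) ==> (((!(3*r >= 3*h - 3)) && cnt != -7) || (!(2*b + r != h + 2)) || r >= 3*b + 7))
The weakest precondition is ((r < -12 && cnt >= 9) ==> (((!(3*r >= 3*h - 3)) && 3*cnt != b - 7) || (!(2*b + r != h + 2)) || r >= 3*b + 7)) && ((!(r < -12 && cnt >= 9)) ==> (((!(3*r >= 3*h - 3)) && cnt != -7) || (!(2*b + r != h + 2)) || r >= 3*b + 7)).
Check whether ((r < -12 && cnt >= 9) ==> (((!(3*r >= 3*h - 3)) && 3*cnt != b - 7) || (!(2*b + r != h + 2)) || r >= 3*b + 9)) && ((!(r < -12 && cnt >= 9)) ==> (((!(3*r >= 3*h - 3)) && cnt != -7) || (!(2*b + r != h + 2)) || r >= 3*b + 7)) implies it.
Every state satisfying the precondition satisfies the weakest precondition: the implication holds.
Answer: valid


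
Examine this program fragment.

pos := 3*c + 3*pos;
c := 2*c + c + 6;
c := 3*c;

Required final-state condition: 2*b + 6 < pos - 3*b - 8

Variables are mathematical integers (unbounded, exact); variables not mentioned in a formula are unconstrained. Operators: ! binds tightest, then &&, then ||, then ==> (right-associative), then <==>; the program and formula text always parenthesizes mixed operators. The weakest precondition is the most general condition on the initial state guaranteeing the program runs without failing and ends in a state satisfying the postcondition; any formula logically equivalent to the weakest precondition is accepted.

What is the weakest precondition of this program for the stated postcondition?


Working backward. After the program, the postcondition 2*b + 6 < pos - 3*b - 8 must hold; in canonical form it is 5*b < pos - 14.
Before c := 3*c: 5*b < pos - 14
Before c := 2*c + c + 6: 5*b < pos - 14
Before pos := 3*c + 3*pos: 5*b < 3*c + 3*pos - 14
Answer: WP = 5*b < 3*c + 3*pos - 14


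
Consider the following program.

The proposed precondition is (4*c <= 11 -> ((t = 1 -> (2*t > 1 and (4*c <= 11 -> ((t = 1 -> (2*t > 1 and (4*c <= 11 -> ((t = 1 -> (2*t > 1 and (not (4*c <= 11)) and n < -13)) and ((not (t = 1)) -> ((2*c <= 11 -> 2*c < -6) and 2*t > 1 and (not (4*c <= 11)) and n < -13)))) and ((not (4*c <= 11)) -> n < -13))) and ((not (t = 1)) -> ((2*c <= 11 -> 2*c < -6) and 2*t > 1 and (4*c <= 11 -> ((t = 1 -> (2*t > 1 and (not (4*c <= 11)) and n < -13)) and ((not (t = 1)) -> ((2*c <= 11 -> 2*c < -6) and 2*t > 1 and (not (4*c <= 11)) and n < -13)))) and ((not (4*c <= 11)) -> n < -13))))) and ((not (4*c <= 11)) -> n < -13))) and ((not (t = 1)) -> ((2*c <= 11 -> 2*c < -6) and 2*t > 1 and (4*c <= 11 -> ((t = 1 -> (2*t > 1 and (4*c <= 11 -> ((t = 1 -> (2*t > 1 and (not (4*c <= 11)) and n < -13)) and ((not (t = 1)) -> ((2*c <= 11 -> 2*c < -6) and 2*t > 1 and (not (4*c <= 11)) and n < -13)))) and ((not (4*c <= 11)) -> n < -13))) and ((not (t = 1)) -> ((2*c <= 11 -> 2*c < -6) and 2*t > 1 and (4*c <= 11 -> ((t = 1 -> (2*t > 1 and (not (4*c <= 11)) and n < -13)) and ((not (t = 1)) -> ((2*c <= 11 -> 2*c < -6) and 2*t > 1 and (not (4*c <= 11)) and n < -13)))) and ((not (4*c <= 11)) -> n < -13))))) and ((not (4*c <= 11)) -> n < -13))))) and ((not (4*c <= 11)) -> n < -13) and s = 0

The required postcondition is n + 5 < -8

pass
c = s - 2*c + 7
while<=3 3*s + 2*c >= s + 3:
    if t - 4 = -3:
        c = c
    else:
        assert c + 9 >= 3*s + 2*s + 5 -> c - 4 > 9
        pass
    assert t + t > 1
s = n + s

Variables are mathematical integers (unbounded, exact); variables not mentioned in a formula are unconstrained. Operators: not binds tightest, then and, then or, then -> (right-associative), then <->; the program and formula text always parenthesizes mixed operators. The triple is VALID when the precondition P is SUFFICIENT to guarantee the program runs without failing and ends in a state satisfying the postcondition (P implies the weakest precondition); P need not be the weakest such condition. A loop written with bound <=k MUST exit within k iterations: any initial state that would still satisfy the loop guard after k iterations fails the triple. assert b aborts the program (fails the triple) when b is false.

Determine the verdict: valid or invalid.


Working backward. After the program, the postcondition n + 5 < -8 must hold; in canonical form it is n < -13.
Before s := n + s: n < -13
Before the loop (bound <=3), unroll the exhaustion recursion (WP_0 = exit-now case; WP_j = one more guarded iteration, up to j = 3):
  WP_0: (not (2*c + 2*s >= 3)) and n < -13
  WP_1: (2*c + 2*s >= 3 -> ((t = 1 -> (2*t > 1 and (not (2*c + 2*s >= 3)) and n < -13)) and ((not (t = 1)) -> ((c >= 5*s - 4 -> c > 13) and 2*t > 1 and (not (2*c + 2*s >= 3)) and n < -13)))) and ((not (2*c + 2*s >= 3)) -> n < -13)
  WP_2: (2*c + 2*s >= 3 -> ((t = 1 -> (2*t > 1 and (2*c + 2*s >= 3 -> ((t = 1 -> (2*t > 1 and (not (2*c + 2*s >= 3)) and n < -13)) and ((not (t = 1)) -> ((c >= 5*s - 4 -> c > 13) and 2*t > 1 and (not (2*c + 2*s >= 3)) and n < -13)))) and ((not (2*c + 2*s >= 3)) -> n < -13))) and ((not (t = 1)) -> ((c >= 5*s - 4 -> c > 13) and 2*t > 1 and (2*c + 2*s >= 3 -> ((t = 1 -> (2*t > 1 and (not (2*c + 2*s >= 3)) and n < -13)) and ((not (t = 1)) -> ((c >= 5*s - 4 -> c > 13) and 2*t > 1 and (not (2*c + 2*s >= 3)) and n < -13)))) and ((not (2*c + 2*s >= 3)) -> n < -13))))) and ((not (2*c + 2*s >= 3)) -> n < -13)
  WP_3: (2*c + 2*s >= 3 -> ((t = 1 -> (2*t > 1 and (2*c + 2*s >= 3 -> ((t = 1 -> (2*t > 1 and (2*c + 2*s >= 3 -> ((t = 1 -> (2*t > 1 and (not (2*c + 2*s >= 3)) and n < -13)) and ((not (t = 1)) -> ((c >= 5*s - 4 -> c > 13) and 2*t > 1 and (not (2*c + 2*s >= 3)) and n < -13)))) and ((not (2*c + 2*s >= 3)) -> n < -13))) and ((not (t = 1)) -> ((c >= 5*s - 4 -> c > 13) and 2*t > 1 and (2*c + 2*s >= 3 -> ((t = 1 -> (2*t > 1 and (not (2*c + 2*s >= 3)) and n < -13)) and ((not (t = 1)) -> ((c >= 5*s - 4 -> c > 13) and 2*t > 1 and (not (2*c + 2*s >= 3)) and n < -13)))) and ((not (2*c + 2*s >= 3)) -> n < -13))))) and ((not (2*c + 2*s >= 3)) -> n < -13))) and ((not (t = 1)) -> ((c >= 5*s - 4 -> c > 13) and 2*t > 1 and (2*c + 2*s >= 3 -> ((t = 1 -> (2*t > 1 and (2*c + 2*s >= 3 -> ((t = 1 -> (2*t > 1 and (not (2*c + 2*s >= 3)) and n < -13)) and ((not (t = 1)) -> ((c >= 5*s - 4 -> c > 13) and 2*t > 1 and (not (2*c + 2*s >= 3)) and n < -13)))) and ((not (2*c + 2*s >= 3)) -> n < -13))) and ((not (t = 1)) -> ((c >= 5*s - 4 -> c > 13) and 2*t > 1 and (2*c + 2*s >= 3 -> ((t = 1 -> (2*t > 1 and (not (2*c + 2*s >= 3)) and n < -13)) and ((not (t = 1)) -> ((c >= 5*s - 4 -> c > 13) and 2*t > 1 and (not (2*c + 2*s >= 3)) and n < -13)))) and ((not (2*c + 2*s >= 3)) -> n < -13))))) and ((not (2*c + 2*s >= 3)) -> n < -13))))) and ((not (2*c + 2*s >= 3)) -> n < -13)
So before the loop: (2*c + 2*s >= 3 -> ((t = 1 -> (2*t > 1 and (2*c + 2*s >= 3 -> ((t = 1 -> (2*t > 1 and (2*c + 2*s >= 3 -> ((t = 1 -> (2*t > 1 and (not (2*c + 2*s >= 3)) and n < -13)) and ((not (t = 1)) -> ((c >= 5*s - 4 -> c > 13) and 2*t > 1 and (not (2*c + 2*s >= 3)) and n < -13)))) and ((not (2*c + 2*s >= 3)) -> n < -13))) and ((not (t = 1)) -> ((c >= 5*s - 4 -> c > 13) and 2*t > 1 and (2*c + 2*s >= 3 -> ((t = 1 -> (2*t > 1 and (not (2*c + 2*s >= 3)) and n < -13)) and ((not (t = 1)) -> ((c >= 5*s - 4 -> c > 13) and 2*t > 1 and (not (2*c + 2*s >= 3)) and n < -13)))) and ((not (2*c + 2*s >= 3)) -> n < -13))))) and ((not (2*c + 2*s >= 3)) -> n < -13))) and ((not (t = 1)) -> ((c >= 5*s - 4 -> c > 13) and 2*t > 1 and (2*c + 2*s >= 3 -> ((t = 1 -> (2*t > 1 and (2*c + 2*s >= 3 -> ((t = 1 -> (2*t > 1 and (not (2*c + 2*s >= 3)) and n < -13)) and ((not (t = 1)) -> ((c >= 5*s - 4 -> c > 13) and 2*t > 1 and (not (2*c + 2*s >= 3)) and n < -13)))) and ((not (2*c + 2*s >= 3)) -> n < -13))) and ((not (t = 1)) -> ((c >= 5*s - 4 -> c > 13) and 2*t > 1 and (2*c + 2*s >= 3 -> ((t = 1 -> (2*t > 1 and (not (2*c + 2*s >= 3)) and n < -13)) and ((not (t = 1)) -> ((c >= 5*s - 4 -> c > 13) and 2*t > 1 and (not (2*c + 2*s >= 3)) and n < -13)))) and ((not (2*c + 2*s >= 3)) -> n < -13))))) and ((not (2*c + 2*s >= 3)) -> n < -13))))) and ((not (2*c + 2*s >= 3)) -> n < -13)
Before c := s - 2*c + 7: (4*s >= 4*c - 11 -> ((t = 1 -> (2*t > 1 and (4*s >= 4*c - 11 -> ((t = 1 -> (2*t > 1 and (4*s >= 4*c - 11 -> ((t = 1 -> (2*t > 1 and (not (4*s >= 4*c - 11)) and n < -13)) and ((not (t = 1)) -> ((2*c + 4*s <= 11 -> s > 2*c + 6) and 2*t > 1 and (not (4*s >= 4*c - 11)) and n < -13)))) and ((not (4*s >= 4*c - 11)) -> n < -13))) and ((not (t = 1)) -> ((2*c + 4*s <= 11 -> s > 2*c + 6) and 2*t > 1 and (4*s >= 4*c - 11 -> ((t = 1 -> (2*t > 1 and (not (4*s >= 4*c - 11)) and n < -13)) and ((not (t = 1)) -> ((2*c + 4*s <= 11 -> s > 2*c + 6) and 2*t > 1 and (not (4*s >= 4*c - 11)) and n < -13)))) and ((not (4*s >= 4*c - 11)) -> n < -13))))) and ((not (4*s >= 4*c - 11)) -> n < -13))) and ((not (t = 1)) -> ((2*c + 4*s <= 11 -> s > 2*c + 6) and 2*t > 1 and (4*s >= 4*c - 11 -> ((t = 1 -> (2*t > 1 and (4*s >= 4*c - 11 -> ((t = 1 -> (2*t > 1 and (not (4*s >= 4*c - 11)) and n < -13)) and ((not (t = 1)) -> ((2*c + 4*s <= 11 -> s > 2*c + 6) and 2*t > 1 and (not (4*s >= 4*c - 11)) and n < -13)))) and ((not (4*s >= 4*c - 11)) -> n < -13))) and ((not (t = 1)) -> ((2*c + 4*s <= 11 -> s > 2*c + 6) and 2*t > 1 and (4*s >= 4*c - 11 -> ((t = 1 -> (2*t > 1 and (not (4*s >= 4*c - 11)) and n < -13)) and ((not (t = 1)) -> ((2*c + 4*s <= 11 -> s > 2*c + 6) and 2*t > 1 and (not (4*s >= 4*c - 11)) and n < -13)))) and ((not (4*s >= 4*c - 11)) -> n < -13))))) and ((not (4*s >= 4*c - 11)) -> n < -13))))) and ((not (4*s >= 4*c - 11)) -> n < -13)
Before skip: (4*s >= 4*c - 11 -> ((t = 1 -> (2*t > 1 and (4*s >= 4*c - 11 -> ((t = 1 -> (2*t > 1 and (4*s >= 4*c - 11 -> ((t = 1 -> (2*t > 1 and (not (4*s >= 4*c - 11)) and n < -13)) and ((not (t = 1)) -> ((2*c + 4*s <= 11 -> s > 2*c + 6) and 2*t > 1 and (not (4*s >= 4*c - 11)) and n < -13)))) and ((not (4*s >= 4*c - 11)) -> n < -13))) and ((not (t = 1)) -> ((2*c + 4*s <= 11 -> s > 2*c + 6) and 2*t > 1 and (4*s >= 4*c - 11 -> ((t = 1 -> (2*t > 1 and (not (4*s >= 4*c - 11)) and n < -13)) and ((not (t = 1)) -> ((2*c + 4*s <= 11 -> s > 2*c + 6) and 2*t > 1 and (not (4*s >= 4*c - 11)) and n < -13)))) and ((not (4*s >= 4*c - 11)) -> n < -13))))) and ((not (4*s >= 4*c - 11)) -> n < -13))) and ((not (t = 1)) -> ((2*c + 4*s <= 11 -> s > 2*c + 6) and 2*t > 1 and (4*s >= 4*c - 11 -> ((t = 1 -> (2*t > 1 and (4*s >= 4*c - 11 -> ((t = 1 -> (2*t > 1 and (not (4*s >= 4*c - 11)) and n < -13)) and ((not (t = 1)) -> ((2*c + 4*s <= 11 -> s > 2*c + 6) and 2*t > 1 and (not (4*s >= 4*c - 11)) and n < -13)))) and ((not (4*s >= 4*c - 11)) -> n < -13))) and ((not (t = 1)) -> ((2*c + 4*s <= 11 -> s > 2*c + 6) and 2*t > 1 and (4*s >= 4*c - 11 -> ((t = 1 -> (2*t > 1 and (not (4*s >= 4*c - 11)) and n < -13)) and ((not (t = 1)) -> ((2*c + 4*s <= 11 -> s > 2*c + 6) and 2*t > 1 and (not (4*s >= 4*c - 11)) and n < -13)))) and ((not (4*s >= 4*c - 11)) -> n < -13))))) and ((not (4*s >= 4*c - 11)) -> n < -13))))) and ((not (4*s >= 4*c - 11)) -> n < -13)
The weakest precondition is (4*s >= 4*c - 11 -> ((t = 1 -> (2*t > 1 and (4*s >= 4*c - 11 -> ((t = 1 -> (2*t > 1 and (4*s >= 4*c - 11 -> ((t = 1 -> (2*t > 1 and (not (4*s >= 4*c - 11)) and n < -13)) and ((not (t = 1)) -> ((2*c + 4*s <= 11 -> s > 2*c + 6) and 2*t > 1 and (not (4*s >= 4*c - 11)) and n < -13)))) and ((not (4*s >= 4*c - 11)) -> n < -13))) and ((not (t = 1)) -> ((2*c + 4*s <= 11 -> s > 2*c + 6) and 2*t > 1 and (4*s >= 4*c - 11 -> ((t = 1 -> (2*t > 1 and (not (4*s >= 4*c - 11)) and n < -13)) and ((not (t = 1)) -> ((2*c + 4*s <= 11 -> s > 2*c + 6) and 2*t > 1 and (not (4*s >= 4*c - 11)) and n < -13)))) and ((not (4*s >= 4*c - 11)) -> n < -13))))) and ((not (4*s >= 4*c - 11)) -> n < -13))) and ((not (t = 1)) -> ((2*c + 4*s <= 11 -> s > 2*c + 6) and 2*t > 1 and (4*s >= 4*c - 11 -> ((t = 1 -> (2*t > 1 and (4*s >= 4*c - 11 -> ((t = 1 -> (2*t > 1 and (not (4*s >= 4*c - 11)) and n < -13)) and ((not (t = 1)) -> ((2*c + 4*s <= 11 -> s > 2*c + 6) and 2*t > 1 and (not (4*s >= 4*c - 11)) and n < -13)))) and ((not (4*s >= 4*c - 11)) -> n < -13))) and ((not (t = 1)) -> ((2*c + 4*s <= 11 -> s > 2*c + 6) and 2*t > 1 and (4*s >= 4*c - 11 -> ((t = 1 -> (2*t > 1 and (not (4*s >= 4*c - 11)) and n < -13)) and ((not (t = 1)) -> ((2*c + 4*s <= 11 -> s > 2*c + 6) and 2*t > 1 and (not (4*s >= 4*c - 11)) and n < -13)))) and ((not (4*s >= 4*c - 11)) -> n < -13))))) and ((not (4*s >= 4*c - 11)) -> n < -13))))) and ((not (4*s >= 4*c - 11)) -> n < -13).
Check whether (4*c <= 11 -> ((t = 1 -> (2*t > 1 and (4*c <= 11 -> ((t = 1 -> (2*t > 1 and (4*c <= 11 -> ((t = 1 -> (2*t > 1 and (not (4*c <= 11)) and n < -13)) and ((not (t = 1)) -> ((2*c <= 11 -> 2*c < -6) and 2*t > 1 and (not (4*c <= 11)) and n < -13)))) and ((not (4*c <= 11)) -> n < -13))) and ((not (t = 1)) -> ((2*c <= 11 -> 2*c < -6) and 2*t > 1 and (4*c <= 11 -> ((t = 1 -> (2*t > 1 and (not (4*c <= 11)) and n < -13)) and ((not (t = 1)) -> ((2*c <= 11 -> 2*c < -6) and 2*t > 1 and (not (4*c <= 11)) and n < -13)))) and ((not (4*c <= 11)) -> n < -13))))) and ((not (4*c <= 11)) -> n < -13))) and ((not (t = 1)) -> ((2*c <= 11 -> 2*c < -6) and 2*t > 1 and (4*c <= 11 -> ((t = 1 -> (2*t > 1 and (4*c <= 11 -> ((t = 1 -> (2*t > 1 and (not (4*c <= 11)) and n < -13)) and ((not (t = 1)) -> ((2*c <= 11 -> 2*c < -6) and 2*t > 1 and (not (4*c <= 11)) and n < -13)))) and ((not (4*c <= 11)) -> n < -13))) and ((not (t = 1)) -> ((2*c <= 11 -> 2*c < -6) and 2*t > 1 and (4*c <= 11 -> ((t = 1 -> (2*t > 1 and (not (4*c <= 11)) and n < -13)) and ((not (t = 1)) -> ((2*c <= 11 -> 2*c < -6) and 2*t > 1 and (not (4*c <= 11)) and n < -13)))) and ((not (4*c <= 11)) -> n < -13))))) and ((not (4*c <= 11)) -> n < -13))))) and ((not (4*c <= 11)) -> n < -13) and s = 0 implies it.
Every state satisfying the precondition satisfies the weakest precondition: the implication holds.
Answer: valid


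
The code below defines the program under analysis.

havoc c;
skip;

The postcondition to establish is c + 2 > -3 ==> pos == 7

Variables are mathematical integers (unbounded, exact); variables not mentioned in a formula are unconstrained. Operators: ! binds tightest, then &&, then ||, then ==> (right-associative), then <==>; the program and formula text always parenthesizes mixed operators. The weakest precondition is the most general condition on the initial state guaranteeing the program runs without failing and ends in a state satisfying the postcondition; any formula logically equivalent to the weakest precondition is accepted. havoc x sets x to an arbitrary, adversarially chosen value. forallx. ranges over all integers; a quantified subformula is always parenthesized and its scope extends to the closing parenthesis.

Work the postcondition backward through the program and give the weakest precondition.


Working backward. After the program, the postcondition c + 2 > -3 ==> pos == 7 must hold; in canonical form it is c > -5 ==> pos == 7.
Before skip: c > -5 ==> pos == 7
Before havoc c: forall c_1. (c_1 > -5 ==> pos == 7)
Answer: WP = forall c_1. (c_1 > -5 ==> pos == 7)


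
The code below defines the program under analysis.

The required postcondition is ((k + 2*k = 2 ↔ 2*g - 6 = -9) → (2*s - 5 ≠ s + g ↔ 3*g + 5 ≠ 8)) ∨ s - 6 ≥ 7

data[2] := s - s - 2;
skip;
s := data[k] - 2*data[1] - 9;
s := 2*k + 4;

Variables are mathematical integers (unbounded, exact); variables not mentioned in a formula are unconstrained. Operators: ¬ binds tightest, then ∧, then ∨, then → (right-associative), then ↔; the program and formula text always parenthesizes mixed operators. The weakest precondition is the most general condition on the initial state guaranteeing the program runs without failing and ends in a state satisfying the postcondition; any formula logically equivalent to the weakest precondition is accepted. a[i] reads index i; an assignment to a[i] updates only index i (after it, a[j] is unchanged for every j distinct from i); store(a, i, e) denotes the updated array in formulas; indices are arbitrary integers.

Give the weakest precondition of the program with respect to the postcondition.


Working backward. After the program, the postcondition ((k + 2*k = 2 ↔ 2*g - 6 = -9) → (2*s - 5 ≠ s + g ↔ 3*g + 5 ≠ 8)) ∨ s - 6 ≥ 7 must hold; in canonical form it is ((3*k = 2 ↔ 2*g = -3) → (s ≠ g + 5 ↔ 3*g ≠ 3)) ∨ s ≥ 13.
Before s := 2*k + 4: ((3*k = 2 ↔ 2*g = -3) → (2*k ≠ g + 1 ↔ 3*g ≠ 3)) ∨ 2*k ≥ 9
Before s := data[k] - 2*data[1] - 9: ((3*k = 2 ↔ 2*g = -3) → (2*k ≠ g + 1 ↔ 3*g ≠ 3)) ∨ 2*k ≥ 9
Before skip: ((3*k = 2 ↔ 2*g = -3) → (2*k ≠ g + 1 ↔ 3*g ≠ 3)) ∨ 2*k ≥ 9
Before data[2] := s - s - 2: ((3*k = 2 ↔ 2*g = -3) → (2*k ≠ g + 1 ↔ 3*g ≠ 3)) ∨ 2*k ≥ 9
Answer: WP = ((3*k = 2 ↔ 2*g = -3) → (2*k ≠ g + 1 ↔ 3*g ≠ 3)) ∨ 2*k ≥ 9


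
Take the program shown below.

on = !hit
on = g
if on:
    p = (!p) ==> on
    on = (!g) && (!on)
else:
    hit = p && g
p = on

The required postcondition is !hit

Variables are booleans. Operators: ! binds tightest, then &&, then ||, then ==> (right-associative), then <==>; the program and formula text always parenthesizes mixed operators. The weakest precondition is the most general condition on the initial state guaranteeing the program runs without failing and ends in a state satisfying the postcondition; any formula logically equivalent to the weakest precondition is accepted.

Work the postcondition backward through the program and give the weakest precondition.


Working backward. After the program, !hit must hold.
Before p := on: !hit
Then branch requires !hit; else branch requires !(p && g).
Before the if: (on ==> (!hit)) && ((!on) ==> (!(p && g)))
Before on := g: (g ==> (!hit)) && ((!g) ==> (!(p && g)))
Before on := !hit: (g ==> (!hit)) && ((!g) ==> (!(p && g)))
Answer: WP = (g ==> (!hit)) && ((!g) ==> (!(p && g)))


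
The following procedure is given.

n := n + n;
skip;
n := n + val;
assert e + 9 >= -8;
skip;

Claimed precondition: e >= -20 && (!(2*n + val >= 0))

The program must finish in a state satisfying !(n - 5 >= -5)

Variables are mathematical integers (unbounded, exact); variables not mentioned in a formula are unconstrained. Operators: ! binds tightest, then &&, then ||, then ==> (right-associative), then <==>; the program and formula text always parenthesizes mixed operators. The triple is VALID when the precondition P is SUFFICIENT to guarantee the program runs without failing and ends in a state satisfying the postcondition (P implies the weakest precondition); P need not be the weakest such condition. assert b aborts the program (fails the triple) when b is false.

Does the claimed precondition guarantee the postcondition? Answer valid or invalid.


Working backward. After the program, the postcondition !(n - 5 >= -5) must hold; in canonical form it is !(n >= 0).
Before skip: !(n >= 0)
Before assert e + 9 >= -8: e >= -17 && (!(n >= 0))
Before n := n + val: e >= -17 && (!(n + val >= 0))
Before skip: e >= -17 && (!(n + val >= 0))
Before n := n + n: e >= -17 && (!(2*n + val >= 0))
The weakest precondition is e >= -17 && (!(2*n + val >= 0)).
Check whether e >= -20 && (!(2*n + val >= 0)) implies it.
Countermodel: at the initial state e = -20, n = 0, val = -1, the precondition holds but the weakest precondition fails.
Answer: invalid


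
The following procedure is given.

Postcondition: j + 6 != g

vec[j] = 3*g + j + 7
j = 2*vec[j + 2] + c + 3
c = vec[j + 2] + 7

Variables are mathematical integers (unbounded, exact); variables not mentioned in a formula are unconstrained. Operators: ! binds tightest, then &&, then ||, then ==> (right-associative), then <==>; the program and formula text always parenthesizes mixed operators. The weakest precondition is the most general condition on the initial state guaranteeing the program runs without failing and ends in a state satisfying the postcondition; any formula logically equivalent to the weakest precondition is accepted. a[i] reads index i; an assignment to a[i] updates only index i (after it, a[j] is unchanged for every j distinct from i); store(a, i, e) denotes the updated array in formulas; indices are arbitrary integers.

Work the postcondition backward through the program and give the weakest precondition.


Working backward. After the program, the postcondition j + 6 != g must hold; in canonical form it is j != g - 6.
Before c := vec[j + 2] + 7: j != g - 6
Before j := 2*vec[j + 2] + c + 3: 2*vec[j + 2] + c != g - 9
Before vec[j] := 3*g + j + 7: 2*store(vec, j, 3*g + j + 7)[j + 2] + c != g - 9
Answer: WP = 2*store(vec, j, 3*g + j + 7)[j + 2] + c != g - 9


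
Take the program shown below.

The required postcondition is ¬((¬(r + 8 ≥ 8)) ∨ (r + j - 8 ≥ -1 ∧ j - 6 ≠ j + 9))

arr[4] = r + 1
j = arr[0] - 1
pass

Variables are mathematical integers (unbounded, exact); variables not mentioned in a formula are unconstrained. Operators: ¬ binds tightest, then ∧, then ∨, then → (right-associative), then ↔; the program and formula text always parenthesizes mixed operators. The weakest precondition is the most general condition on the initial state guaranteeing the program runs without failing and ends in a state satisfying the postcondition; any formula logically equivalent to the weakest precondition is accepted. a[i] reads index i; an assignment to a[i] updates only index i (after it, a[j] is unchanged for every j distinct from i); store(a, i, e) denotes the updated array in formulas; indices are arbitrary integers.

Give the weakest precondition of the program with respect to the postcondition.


Working backward. After the program, the postcondition ¬((¬(r + 8 ≥ 8)) ∨ (r + j - 8 ≥ -1 ∧ j - 6 ≠ j + 9)) must hold; in canonical form it is ¬((¬(r ≥ 0)) ∨ j + r ≥ 7).
Before skip: ¬((¬(r ≥ 0)) ∨ j + r ≥ 7)
Before j := arr[0] - 1: ¬((¬(r ≥ 0)) ∨ arr[0] + r ≥ 8)
Before arr[4] := r + 1: ¬((¬(r ≥ 0)) ∨ arr[0] + r ≥ 8)
Answer: WP = ¬((¬(r ≥ 0)) ∨ arr[0] + r ≥ 8)


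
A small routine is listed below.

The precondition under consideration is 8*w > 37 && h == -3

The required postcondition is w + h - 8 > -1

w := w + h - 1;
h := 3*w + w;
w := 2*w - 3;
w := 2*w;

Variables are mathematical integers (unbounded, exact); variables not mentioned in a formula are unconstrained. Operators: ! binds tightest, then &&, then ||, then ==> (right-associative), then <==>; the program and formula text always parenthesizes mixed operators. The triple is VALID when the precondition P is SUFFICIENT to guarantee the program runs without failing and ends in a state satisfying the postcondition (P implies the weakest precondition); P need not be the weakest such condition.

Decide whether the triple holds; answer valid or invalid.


Working backward. After the program, the postcondition w + h - 8 > -1 must hold; in canonical form it is h + w > 7.
Before w := 2*w: h + 2*w > 7
Before w := 2*w - 3: h + 4*w > 13
Before h := 3*w + w: 8*w > 13
Before w := w + h - 1: 8*h + 8*w > 21
The weakest precondition is 8*h + 8*w > 21.
Check whether 8*w > 37 && h == -3 implies it.
Countermodel: at the initial state h = -3, w = 5, the precondition holds but the weakest precondition fails.
Answer: invalid


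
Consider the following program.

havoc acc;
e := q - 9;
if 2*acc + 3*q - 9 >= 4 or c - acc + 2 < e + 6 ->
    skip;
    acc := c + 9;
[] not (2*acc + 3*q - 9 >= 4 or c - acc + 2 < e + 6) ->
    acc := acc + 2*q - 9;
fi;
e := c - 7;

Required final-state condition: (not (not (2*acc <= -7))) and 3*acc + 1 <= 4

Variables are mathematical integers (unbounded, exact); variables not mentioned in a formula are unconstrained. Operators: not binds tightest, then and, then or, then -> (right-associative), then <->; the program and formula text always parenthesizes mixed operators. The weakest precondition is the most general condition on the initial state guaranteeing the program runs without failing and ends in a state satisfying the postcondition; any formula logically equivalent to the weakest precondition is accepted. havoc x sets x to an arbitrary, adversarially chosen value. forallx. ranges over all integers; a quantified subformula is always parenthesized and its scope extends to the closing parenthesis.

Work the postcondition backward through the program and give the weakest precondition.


Working backward. After the program, the postcondition (not (not (2*acc <= -7))) and 3*acc + 1 <= 4 must hold; in canonical form it is 2*acc <= -7 and 3*acc <= 3.
Before e := c - 7: 2*acc <= -7 and 3*acc <= 3
Then branch requires 2*c <= -25 and 3*c <= -24; else branch requires 2*acc + 4*q <= 11 and 3*acc + 6*q <= 30.
Before the if: ((2*acc + 3*q >= 13 or c < acc + e + 4) -> (2*c <= -25 and 3*c <= -24)) and ((not (2*acc + 3*q >= 13 or c < acc + e + 4)) -> (2*acc + 4*q <= 11 and 3*acc + 6*q <= 30))
Before e := q - 9: ((2*acc + 3*q >= 13 or c < acc + q - 5) -> (2*c <= -25 and 3*c <= -24)) and ((not (2*acc + 3*q >= 13 or c < acc + q - 5)) -> (2*acc + 4*q <= 11 and 3*acc + 6*q <= 30))
Before havoc acc: forall acc_1. (((2*acc_1 + 3*q >= 13 or c < acc_1 + q - 5) -> (2*c <= -25 and 3*c <= -24)) and ((not (2*acc_1 + 3*q >= 13 or c < acc_1 + q - 5)) -> (2*acc_1 + 4*q <= 11 and 3*acc_1 + 6*q <= 30)))
Answer: WP = forall acc_1. (((2*acc_1 + 3*q >= 13 or c < acc_1 + q - 5) -> (2*c <= -25 and 3*c <= -24)) and ((not (2*acc_1 + 3*q >= 13 or c < acc_1 + q - 5)) -> (2*acc_1 + 4*q <= 11 and 3*acc_1 + 6*q <= 30)))
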